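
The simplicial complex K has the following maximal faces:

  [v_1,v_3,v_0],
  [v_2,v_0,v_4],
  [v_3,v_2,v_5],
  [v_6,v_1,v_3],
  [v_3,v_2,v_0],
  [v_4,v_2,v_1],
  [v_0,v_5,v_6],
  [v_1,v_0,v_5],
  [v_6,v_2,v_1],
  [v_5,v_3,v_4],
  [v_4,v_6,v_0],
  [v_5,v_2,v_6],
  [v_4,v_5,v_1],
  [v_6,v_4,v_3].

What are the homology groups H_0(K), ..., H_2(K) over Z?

We work with the vertex ordering v_0 < v_1 < v_2 < v_3 < v_4 < v_5 < v_6. The simplices of K, each written with vertices in increasing order, are:

  0-simplices (7): [v_0], [v_1], [v_2], [v_3], [v_4], [v_5], [v_6]
  1-simplices (21): (21 of them)
  2-simplices (14): (14 of them)

giving chain groups C_0 ≅ Z^7, C_1 ≅ Z^21, C_2 ≅ Z^14.

Boundary ∂_1: C_1 → C_0 maps an edge to its endpoints' difference, ∂[p,q] = q − p. For instance
  ∂[v_4,v_6] = [v_6] − [v_4].
As a 7×21 matrix over Z this has rank 6, with invariant factors (1,1,1,1,1,1).

∂_2: C_2 → C_1 sends each 2-simplex [p,q,r] to [q,r] − [p,r] + [p,q]. For instance
  ∂[v_1,v_2,v_4] = [v_2,v_4] − [v_1,v_4] + [v_1,v_2],
  ∂[v_0,v_1,v_3] = [v_1,v_3] − [v_0,v_3] + [v_0,v_1].
The resulting 21×14 matrix has rank 13, and its Smith normal form has invariant factors (1,1,1,1,1,1,1,1,1,1,1,1,1).

Reading off H_k = ker ∂_k / im ∂_{k+1}:

  H_0: rank C_0 − rank ∂_1 = 7 − 6 = 1, and the invariant factors of ∂_1 are all 1, so H_0 ≅ Z.
  H_1: rank ker ∂_1 − rank ∂_2 = (21 − 6) − 13 = 2, and the invariant factors of ∂_2 are all 1, so H_1 ≅ Z^2.
  H_2: rank ker ∂_2 − rank ∂_3 = (14 − 13) − 0 = 1, and there is no ∂_3, so H_2 ≅ Z.

As a check, the Euler characteristic is 7 − 21 + 14 = 0, which agrees with 1 − 2 + 1 = 0.
(K is a triangulation of the torus T^2.)

H_0 ≅ Z,  H_1 ≅ Z^2,  H_2 ≅ Z.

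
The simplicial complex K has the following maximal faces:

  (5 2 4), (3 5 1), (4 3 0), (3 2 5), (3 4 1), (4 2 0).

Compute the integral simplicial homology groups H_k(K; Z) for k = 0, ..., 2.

We work with the vertex ordering 0 < 1 < 2 < 3 < 4 < 5. The simplices of K, each written with vertices in increasing order, are:

  0-simplices (6): [0], [1], [2], [3], [4], [5]
  1-simplices (12): [0,2], [0,3], [0,4], [1,3], [1,4], [1,5], [2,3], [2,4], [2,5], [3,4], [3,5], [4,5]
  2-simplices (6): [0,2,4], [0,3,4], [1,3,4], [1,3,5], [2,3,5], [2,4,5]

giving chain groups C_0 ≅ Z^6, C_1 ≅ Z^12, C_2 ≅ Z^6.

∂_1: C_1 → C_0 sends each edge [p,q] (with p < q) to q − p. For instance
  ∂[2,5] = [5] − [2].
The 6×12 boundary matrix has rank 5 and Smith normal form diag(1,1,1,1,1).

The boundary map ∂_2: C_2 → C_1 sends each 2-simplex [p,q,r] to [q,r] − [p,r] + [p,q]. For instance
  ∂[1,3,4] = [3,4] − [1,4] + [1,3],
  ∂[2,3,5] = [3,5] − [2,5] + [2,3].
The 12×6 boundary matrix has rank 6 and Smith normal form diag(1,1,1,1,1,1).

Now H_k = ker ∂_k / im ∂_{k+1}, so:

  H_0: rank C_0 − rank ∂_1 = 6 − 5 = 1, and the invariant factors of ∂_1 are all 1, so H_0 = Z.
  H_1: rank ker ∂_1 − rank ∂_2 = (12 − 5) − 6 = 1, and the invariant factors of ∂_2 are all 1, so H_1 = Z.
  H_2: rank ker ∂_2 − rank ∂_3 = (6 − 6) − 0 = 0, and there is no ∂_3, so H_2 = 0.

H_0 = Z,  H_1 = Z,  H_2 = 0.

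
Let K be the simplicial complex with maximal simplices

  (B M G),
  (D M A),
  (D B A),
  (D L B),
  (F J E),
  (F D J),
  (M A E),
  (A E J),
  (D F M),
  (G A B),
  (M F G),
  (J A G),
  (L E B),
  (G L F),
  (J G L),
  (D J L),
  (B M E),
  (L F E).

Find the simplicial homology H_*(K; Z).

H_0 ≅ Z,  H_1 ≅ Z × Z/2,  H_2 = 0.

Order the vertices as A < B < D < E < F < G < J < L < M. Listing each simplex with vertices in this order, K has dimension 2 with simplices:

  0-simplices (9): A, B, D, E, F, G, J, L, M
  1-simplices (27): AB, AD, AE, AG, AJ, AM, BD, BE, BG, BL, BM, DF, DJ, DL, DM, EF, EJ, EL, EM, FG, FJ, FL, FM, GJ, GL, GM, JL
  2-simplices (18): ABD, ABG, ADM, AEJ, AEM, AGJ, BDL, BEL, BEM, BGM, DFJ, DFM, DJL, EFJ, EFL, FGL, FGM, GJL

Hence C_0 ≅ Z^9, C_1 ≅ Z^27, C_2 ≅ Z^18.

The boundary map ∂_1: C_1 → C_0 maps an edge to its endpoints' difference, ∂[p,q] = q − p. For instance
  ∂DJ = J − D.
The resulting 9×27 matrix has rank 8, and its Smith normal form has invariant factors (1,1,1,1,1,1,1,1).

The boundary map ∂_2: C_2 → C_1 maps a triangle to the signed sum of its edges. For instance
  ∂GJL = JL − GL + GJ,
  ∂BGM = GM − BM + BG.
The resulting 27×18 matrix has rank 18, and its Smith normal form has invariant factors (1,1,1,1,1,1,1,1,1,1,1,1,1,1,1,1,1,2).

From H_k ≅ ker(∂_k) / im(∂_{k+1}) we obtain:

  H_0: rank C_0 − rank ∂_1 = 9 − 8 = 1, and the invariant factors of ∂_1 are all 1, so H_0 = Z.
  H_1: rank ker ∂_1 − rank ∂_2 = (27 − 8) − 18 = 1, and ∂_2 has invariant factor 2 > 1, so H_1 = Z × Z/2.
  H_2: rank ker ∂_2 − rank ∂_3 = (18 − 18) − 0 = 0, and there is no ∂_3, so H_2 = 0.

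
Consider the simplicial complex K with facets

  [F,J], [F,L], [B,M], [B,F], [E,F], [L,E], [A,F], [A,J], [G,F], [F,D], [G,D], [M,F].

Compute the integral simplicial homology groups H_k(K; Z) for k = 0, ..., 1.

We work with the vertex ordering A < B < D < E < F < G < J < L < M. The simplices of K, each written with vertices in increasing order, are:

  0-simplices (9): A, B, D, E, F, G, J, L, M
  1-simplices (12): AF, AJ, BF, BM, DF, DG, EF, EL, FG, FJ, FL, FM

giving chain groups C_0 ≅ Z^9, C_1 ≅ Z^12.

∂_1: C_1 → C_0 sends each edge [p,q] (with p < q) to q − p. For instance
  ∂DG = G − D.
The 9×12 boundary matrix has rank 8 and Smith normal form diag(1,1,1,1,1,1,1,1).

Reading off H_k = ker ∂_k / im ∂_{k+1}:

  H_0: rank C_0 − rank ∂_1 = 9 − 8 = 1, and the invariant factors of ∂_1 are all 1, so H_0 = Z.
  H_1: rank ker ∂_1 − rank ∂_2 = (12 − 8) − 0 = 4, and there is no ∂_2, so H_1 = Z^4.

As a check, the Euler characteristic is 9 − 12 = -3, which agrees with 1 − 4 = -3.
(K is a triangulation of a wedge of 4 circles.)

H_0 ≅ Z,  H_1 ≅ Z^4.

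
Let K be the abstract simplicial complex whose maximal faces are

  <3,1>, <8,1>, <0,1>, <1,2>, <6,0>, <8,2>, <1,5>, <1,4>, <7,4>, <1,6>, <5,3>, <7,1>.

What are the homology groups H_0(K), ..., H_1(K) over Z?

We work with the vertex ordering 0 < 1 < 2 < 3 < 4 < 5 < 6 < 7 < 8. The simplices of K, each written with vertices in increasing order, are:

  0-simplices (9): [0], [1], [2], [3], [4], [5], [6], [7], [8]
  1-simplices (12): [0,1], [0,6], [1,2], [1,3], [1,4], [1,5], [1,6], [1,7], [1,8], [2,8], [3,5], [4,7]

so the chain groups are C_0 ≅ Z^9, C_1 ≅ Z^12.

∂_1: C_1 → C_0 maps an edge to its endpoints' difference, ∂[p,q] = q − p.
The resulting 9×12 matrix has rank 8, and its Smith normal form has invariant factors (1,1,1,1,1,1,1,1).

Reading off H_k = ker ∂_k / im ∂_{k+1}:

  H_0: rank C_0 − rank ∂_1 = 9 − 8 = 1, and the invariant factors of ∂_1 are all 1, so H_0 = Z.
  H_1: rank ker ∂_1 − rank ∂_2 = (12 − 8) − 0 = 4, and there is no ∂_2, so H_1 = Z^4.

H_0 = Z,  H_1 = Z^4.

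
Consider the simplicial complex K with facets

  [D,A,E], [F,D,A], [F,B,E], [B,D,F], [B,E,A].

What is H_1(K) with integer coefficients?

H_1 ≅ Z.

Take the total order A < B < D < E < F on the vertex set. Then K (dimension 2) consists of the simplices:

  0-simplices (5): A, B, D, E, F
  1-simplices (10): AB, AD, AE, AF, BD, BE, BF, DE, DF, EF
  2-simplices (5): ABE, ADE, ADF, BDF, BEF

Hence C_0 ≅ Z^5, C_1 ≅ Z^10, C_2 ≅ Z^5.

Boundary ∂_1: C_1 → C_0 sends each edge [p,q] (with p < q) to q − p.
As a 5×10 matrix over Z this has rank 4, with invariant factors (1,1,1,1).

The boundary map ∂_2: C_2 → C_1 acts by ∂[p,q,r] = [q,r] − [p,r] + [p,q]. For instance
  ∂ABE = BE − AE + AB,
  ∂ADE = DE − AE + AD.
This gives a 10×5 integer matrix of rank 5; reducing to Smith normal form yields diagonal entries (1,1,1,1,1).

Reading off H_k = ker ∂_k / im ∂_{k+1}:

  H_1: rank ker ∂_1 − rank ∂_2 = (10 − 4) − 5 = 1, and the invariant factors of ∂_2 are all 1, so H_1 = Z.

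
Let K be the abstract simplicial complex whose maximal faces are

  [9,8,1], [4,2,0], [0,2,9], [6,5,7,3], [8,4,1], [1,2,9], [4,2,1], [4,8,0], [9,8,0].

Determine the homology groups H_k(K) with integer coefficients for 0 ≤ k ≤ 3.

H_0 = Z^2,  H_1 = 0,  H_2 = Z,  H_3 = 0.

Fix the vertex order 0 < 1 < 2 < 3 < 4 < 5 < 6 < 7 < 8 < 9 and write every simplex with vertices in increasing order. Then dim K = 3 and the simplices of K are:

  0-simplices (10): [0], [1], [2], [3], [4], [5], [6], [7], [8], [9]
  1-simplices (18): [0,2], [0,4], [0,8], [0,9], [1,2], [1,4], [1,8], [1,9], [2,4], [2,9], [3,5], [3,6], [3,7], [4,8], [5,6], [5,7], [6,7], [8,9]
  2-simplices (12): [0,2,4], [0,2,9], [0,4,8], [0,8,9], [1,2,4], [1,2,9], [1,4,8], [1,8,9], [3,5,6], [3,5,7], [3,6,7], [5,6,7]
  3-simplices (1): [3,5,6,7]

so the chain groups are C_0 ≅ Z^10, C_1 ≅ Z^18, C_2 ≅ Z^12, C_3 ≅ Z^1.

The boundary map ∂_1: C_1 → C_0 is given by ∂[p,q] = [q] − [p]. For instance
  ∂[0,4] = [4] − [0].
The 10×18 boundary matrix has rank 8 and Smith normal form diag(1,1,1,1,1,1,1,1).

∂_2: C_2 → C_1 sends each 2-simplex [p,q,r] to [q,r] − [p,r] + [p,q]. For instance
  ∂[0,4,8] = [4,8] − [0,8] + [0,4],
  ∂[0,2,4] = [2,4] − [0,4] + [0,2].
The resulting 18×12 matrix has rank 10, and its Smith normal form has invariant factors (1,1,1,1,1,1,1,1,1,1).

The boundary map ∂_3: C_3 → C_2 sends each 3-simplex σ to the alternating sum Σ_i (−1)^i (σ with its i-th vertex removed). For instance
  ∂[3,5,6,7] = [5,6,7] − [3,6,7] + [3,5,7] − [3,5,6].
As a 12×1 matrix over Z this has rank 1, with invariant factors (1).

Now H_k = ker ∂_k / im ∂_{k+1}, so:

  H_0: rank C_0 − rank ∂_1 = 10 − 8 = 2, and the invariant factors of ∂_1 are all 1, so H_0 ≅ Z^2.
  H_1: rank ker ∂_1 − rank ∂_2 = (18 − 8) − 10 = 0, and the invariant factors of ∂_2 are all 1, so H_1 ≅ 0.
  H_2: rank ker ∂_2 − rank ∂_3 = (12 − 10) − 1 = 1, and the invariant factors of ∂_3 are all 1, so H_2 ≅ Z.
  H_3: rank ker ∂_3 − rank ∂_4 = (1 − 1) − 0 = 0, and there is no ∂_4, so H_3 ≅ 0.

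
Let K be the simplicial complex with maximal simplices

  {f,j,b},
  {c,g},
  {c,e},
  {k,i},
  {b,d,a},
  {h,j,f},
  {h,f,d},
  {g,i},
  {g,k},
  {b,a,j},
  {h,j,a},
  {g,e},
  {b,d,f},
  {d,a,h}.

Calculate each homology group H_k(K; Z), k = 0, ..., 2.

K has 11 vertices, 18 edges, 8 triangles.
rank ∂_0 = 0, rank ∂_1 = 9 ⇒ b_0 = 11 − 0 − 9 = 2; all invariant factors of ∂_1 are 1 so no torsion. So H_0 = Z^2.
rank ∂_1 = 9, rank ∂_2 = 7 ⇒ b_1 = 18 − 9 − 7 = 2; all invariant factors of ∂_2 are 1 so no torsion. So H_1 = Z^2.
rank ∂_2 = 7, rank ∂_3 = 0 ⇒ b_2 = 8 − 7 − 0 = 1. So H_2 = Z.

H_0 = Z^2,  H_1 = Z^2,  H_2 = Z.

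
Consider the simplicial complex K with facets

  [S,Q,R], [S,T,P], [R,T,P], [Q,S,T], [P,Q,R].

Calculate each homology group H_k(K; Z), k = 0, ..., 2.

Order the vertices as P < Q < R < S < T. Listing each simplex with vertices in this order, K has dimension 2 with simplices:

  0-simplices (5): P, Q, R, S, T
  1-simplices (10): PQ, PR, PS, PT, QR, QS, QT, RS, RT, ST
  2-simplices (5): PQR, PRT, PST, QRS, QST

Hence C_0 ≅ Z^5, C_1 ≅ Z^10, C_2 ≅ Z^5.

The boundary map ∂_1: C_1 → C_0 is given by ∂[p,q] = [q] − [p].
The resulting 5×10 matrix has rank 4, and its Smith normal form has invariant factors (1,1,1,1).

The boundary map ∂_2: C_2 → C_1 sends each 2-simplex [p,q,r] to [q,r] − [p,r] + [p,q]. For instance
  ∂PRT = RT − PT + PR,
  ∂QRS = RS − QS + QR.
As a 10×5 matrix over Z this has rank 5, with invariant factors (1,1,1,1,1).

Computing H_k = (kernel of ∂_k) / (image of ∂_{k+1}):

  H_0: rank C_0 − rank ∂_1 = 5 − 4 = 1, and the invariant factors of ∂_1 are all 1, so H_0 ≅ Z.
  H_1: rank ker ∂_1 − rank ∂_2 = (10 − 4) − 5 = 1, and the invariant factors of ∂_2 are all 1, so H_1 ≅ Z.
  H_2: rank ker ∂_2 − rank ∂_3 = (5 − 5) − 0 = 0, and there is no ∂_3, so H_2 ≅ 0.

As a check, the Euler characteristic is 5 − 10 + 5 = 0, which agrees with 1 − 1 + 0 = 0.
(K is a triangulation of the Möbius band.)

H_0 ≅ Z,  H_1 ≅ Z,  H_2 = 0.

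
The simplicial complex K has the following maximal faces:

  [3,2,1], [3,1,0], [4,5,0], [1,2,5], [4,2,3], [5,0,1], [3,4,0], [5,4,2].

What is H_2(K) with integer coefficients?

We work with the vertex ordering 0 < 1 < 2 < 3 < 4 < 5. The simplices of K, each written with vertices in increasing order, are:

  0-simplices (6): [0], [1], [2], [3], [4], [5]
  1-simplices (12): [0,1], [0,3], [0,4], [0,5], [1,2], [1,3], [1,5], [2,3], [2,4], [2,5], [3,4], [4,5]
  2-simplices (8): [0,1,3], [0,1,5], [0,3,4], [0,4,5], [1,2,3], [1,2,5], [2,3,4], [2,4,5]

giving chain groups C_0 ≅ Z^6, C_1 ≅ Z^12, C_2 ≅ Z^8.

Boundary ∂_1: C_1 → C_0 maps an edge to its endpoints' difference, ∂[p,q] = q − p. For instance
  ∂[1,5] = [5] − [1].
The resulting 6×12 matrix has rank 5, and its Smith normal form has invariant factors (1,1,1,1,1).

∂_2: C_2 → C_1 maps a triangle to the signed sum of its edges. For instance
  ∂[1,2,5] = [2,5] − [1,5] + [1,2],
  ∂[0,4,5] = [4,5] − [0,5] + [0,4].
The 12×8 boundary matrix has rank 7 and Smith normal form diag(1,1,1,1,1,1,1).

Now H_k = ker ∂_k / im ∂_{k+1}, so:

  H_2: rank ker ∂_2 − rank ∂_3 = (8 − 7) − 0 = 1, and there is no ∂_3, so H_2 ≅ Z.

(K is a triangulation of the 2-sphere S^2.)

H_2 = Z.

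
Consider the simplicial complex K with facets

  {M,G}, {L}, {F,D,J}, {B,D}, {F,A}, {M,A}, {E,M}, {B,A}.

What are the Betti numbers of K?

We work with the vertex ordering A < B < D < E < F < G < J < L < M. The simplices of K, each written with vertices in increasing order, are:

  0-simplices (9): A, B, D, E, F, G, J, L, M
  1-simplices (9): AB, AF, AM, BD, DF, DJ, EM, FJ, GM
  2-simplices (1): DFJ

so the chain groups are C_0 ≅ Z^9, C_1 ≅ Z^9, C_2 ≅ Z^1.

Boundary ∂_1: C_1 → C_0 maps an edge to its endpoints' difference, ∂[p,q] = q − p.
This gives a 9×9 integer matrix of rank 7; reducing to Smith normal form yields diagonal entries (1,1,1,1,1,1,1).

∂_2: C_2 → C_1 maps a triangle to the signed sum of its edges. For instance
  ∂DFJ = FJ − DJ + DF.
The 9×1 boundary matrix has rank 1 and Smith normal form diag(1).

From H_k ≅ ker(∂_k) / im(∂_{k+1}) we obtain:

  H_0: rank C_0 − rank ∂_1 = 9 − 7 = 2, and the invariant factors of ∂_1 are all 1, so H_0 ≅ Z^2.
  H_1: rank ker ∂_1 − rank ∂_2 = (9 − 7) − 1 = 1, and the invariant factors of ∂_2 are all 1, so H_1 ≅ Z.
  H_2: rank ker ∂_2 − rank ∂_3 = (1 − 1) − 0 = 0, and there is no ∂_3, so H_2 ≅ 0.

As a check, the Euler characteristic is 9 − 9 + 1 = 1, which agrees with 2 − 1 + 0 = 1.

Hence the Betti numbers are b_0 = 2, b_1 = 1, b_2 = 0.

b_0 = 2, b_1 = 1, b_2 = 0.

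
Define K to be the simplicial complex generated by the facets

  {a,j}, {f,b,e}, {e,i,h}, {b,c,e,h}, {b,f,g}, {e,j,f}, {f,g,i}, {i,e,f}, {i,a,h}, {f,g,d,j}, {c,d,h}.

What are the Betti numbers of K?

Take the total order a < b < c < d < e < f < g < h < i < j on the vertex set. Then K (dimension 3) consists of the simplices:

  0-simplices (10): a, b, c, d, e, f, g, h, i, j
  1-simplices (25): ah, ai, aj, bc, be, bf, bg, bh, cd, ce, ch, df, dg, dh, dj, ef, eh, ei, ej, fg, fi, fj, gi, gj, hi
  2-simplices (16): ahi, bce, bch, bef, beh, bfg, cdh, ceh, dfg, dfj, dgj, efi, efj, ehi, fgi, fgj
  3-simplices (2): bceh, dfgj

Hence C_0 ≅ Z^10, C_1 ≅ Z^25, C_2 ≅ Z^16, C_3 ≅ Z^2.

∂_1: C_1 → C_0 sends each edge [p,q] (with p < q) to q − p.
The 10×25 boundary matrix has rank 9 and Smith normal form diag(1,1,1,1,1,1,1,1,1).

The boundary map ∂_2: C_2 → C_1 sends each 2-simplex [p,q,r] to [q,r] − [p,r] + [p,q]. For instance
  ∂bce = ce − be + bc,
  ∂ahi = hi − ai + ah.
As a 25×16 matrix over Z this has rank 14, with invariant factors (1,1,1,1,1,1,1,1,1,1,1,1,1,1).

The boundary map ∂_3: C_3 → C_2 sends each 3-simplex σ to the alternating sum Σ_i (−1)^i (σ with its i-th vertex removed). For instance
  ∂bceh = ceh − beh + bch − bce,
  ∂dfgj = fgj − dgj + dfj − dfg.
The resulting 16×2 matrix has rank 2, and its Smith normal form has invariant factors (1,1).

Computing H_k = (kernel of ∂_k) / (image of ∂_{k+1}):

  H_0: rank C_0 − rank ∂_1 = 10 − 9 = 1, and the invariant factors of ∂_1 are all 1, so H_0 = Z.
  H_1: rank ker ∂_1 − rank ∂_2 = (25 − 9) − 14 = 2, and the invariant factors of ∂_2 are all 1, so H_1 = Z^2.
  H_2: rank ker ∂_2 − rank ∂_3 = (16 − 14) − 2 = 0, and the invariant factors of ∂_3 are all 1, so H_2 = 0.
  H_3: rank ker ∂_3 − rank ∂_4 = (2 − 2) − 0 = 0, and there is no ∂_4, so H_3 = 0.

As a check, the Euler characteristic is 10 − 25 + 16 − 2 = -1, which agrees with 1 − 2 + 0 − 0 = -1.

Hence the Betti numbers are b_0 = 1, b_1 = 2, b_2 = 0, b_3 = 0.

b_0 = 1, b_1 = 2, b_2 = 0, b_3 = 0.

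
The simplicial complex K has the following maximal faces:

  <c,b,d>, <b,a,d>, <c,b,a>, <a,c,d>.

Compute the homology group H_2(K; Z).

Take the total order a < b < c < d on the vertex set. Then K (dimension 2) consists of the simplices:

  0-simplices (4): a, b, c, d
  1-simplices (6): ab, ac, ad, bc, bd, cd
  2-simplices (4): abc, abd, acd, bcd

so the chain groups are C_0 ≅ Z^4, C_1 ≅ Z^6, C_2 ≅ Z^4.

∂_1: C_1 → C_0 is given by ∂[p,q] = [q] − [p].
The resulting 4×6 matrix has rank 3, and its Smith normal form has invariant factors (1,1,1).

∂_2: C_2 → C_1 maps a triangle to the signed sum of its edges. For instance
  ∂abd = bd − ad + ab,
  ∂bcd = cd − bd + bc.
The resulting 6×4 matrix has rank 3, and its Smith normal form has invariant factors (1,1,1).

Computing H_k = (kernel of ∂_k) / (image of ∂_{k+1}):

  H_2: rank ker ∂_2 − rank ∂_3 = (4 − 3) − 0 = 1, and there is no ∂_3, so H_2 ≅ Z.

H_2 = Z.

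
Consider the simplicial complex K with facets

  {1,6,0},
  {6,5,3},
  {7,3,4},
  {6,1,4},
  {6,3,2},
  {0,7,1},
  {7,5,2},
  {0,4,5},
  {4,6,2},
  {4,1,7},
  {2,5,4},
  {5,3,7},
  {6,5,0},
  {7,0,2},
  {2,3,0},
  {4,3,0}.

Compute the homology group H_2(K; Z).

H_2 = Z.

Take the total order 0 < 1 < 2 < 3 < 4 < 5 < 6 < 7 on the vertex set. Then K (dimension 2) consists of the simplices:

  0-simplices (8): [0], [1], [2], [3], [4], [5], [6], [7]
  1-simplices (24): (24 of them)
  2-simplices (16): [0,1,6], [0,1,7], [0,2,3], [0,2,7], [0,3,4], [0,4,5], [0,5,6], [1,4,6], [1,4,7], [2,3,6], [2,4,5], [2,4,6], [2,5,7], [3,4,7], [3,5,6], [3,5,7]

so the chain groups are C_0 ≅ Z^8, C_1 ≅ Z^24, C_2 ≅ Z^16.

The boundary map ∂_1: C_1 → C_0 maps an edge to its endpoints' difference, ∂[p,q] = q − p. For instance
  ∂[0,2] = [2] − [0].
The resulting 8×24 matrix has rank 7, and its Smith normal form has invariant factors (1,1,1,1,1,1,1).

The boundary map ∂_2: C_2 → C_1 acts by ∂[p,q,r] = [q,r] − [p,r] + [p,q]. For instance
  ∂[1,4,7] = [4,7] − [1,7] + [1,4],
  ∂[2,4,5] = [4,5] − [2,5] + [2,4].
The resulting 24×16 matrix has rank 15, and its Smith normal form has invariant factors (1,1,1,1,1,1,1,1,1,1,1,1,1,1,1).

From H_k ≅ ker(∂_k) / im(∂_{k+1}) we obtain:

  H_2: rank ker ∂_2 − rank ∂_3 = (16 − 15) − 0 = 1, and there is no ∂_3, so H_2 ≅ Z.

(K is a triangulation of the torus T^2.)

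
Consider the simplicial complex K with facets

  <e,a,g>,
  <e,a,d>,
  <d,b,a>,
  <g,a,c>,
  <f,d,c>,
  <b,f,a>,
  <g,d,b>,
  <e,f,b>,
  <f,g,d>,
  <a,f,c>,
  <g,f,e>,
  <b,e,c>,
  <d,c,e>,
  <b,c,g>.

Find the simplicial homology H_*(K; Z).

H_0 = Z,  H_1 = Z^2,  H_2 = Z.

Order the vertices as a < b < c < d < e < f < g. Listing each simplex with vertices in this order, K has dimension 2 with simplices:

  0-simplices (7): a, b, c, d, e, f, g
  1-simplices (21): ab, ac, ad, ae, af, ag, bc, bd, be, bf, bg, cd, ce, cf, cg, de, df, dg, ef, eg, fg
  2-simplices (14): abd, abf, acf, acg, ade, aeg, bce, bcg, bdg, bef, cde, cdf, dfg, efg

Hence C_0 ≅ Z^7, C_1 ≅ Z^21, C_2 ≅ Z^14.

∂_1: C_1 → C_0 is given by ∂[p,q] = [q] − [p].
The resulting 7×21 matrix has rank 6, and its Smith normal form has invariant factors (1,1,1,1,1,1).

Boundary ∂_2: C_2 → C_1 sends each 2-simplex [p,q,r] to [q,r] − [p,r] + [p,q]. For instance
  ∂bce = ce − be + bc,
  ∂acf = cf − af + ac.
The resulting 21×14 matrix has rank 13, and its Smith normal form has invariant factors (1,1,1,1,1,1,1,1,1,1,1,1,1).

From H_k ≅ ker(∂_k) / im(∂_{k+1}) we obtain:

  H_0: rank C_0 − rank ∂_1 = 7 − 6 = 1, and the invariant factors of ∂_1 are all 1, so H_0 ≅ Z.
  H_1: rank ker ∂_1 − rank ∂_2 = (21 − 6) − 13 = 2, and the invariant factors of ∂_2 are all 1, so H_1 ≅ Z^2.
  H_2: rank ker ∂_2 − rank ∂_3 = (14 − 13) − 0 = 1, and there is no ∂_3, so H_2 ≅ Z.

(K is a triangulation of the torus T^2.)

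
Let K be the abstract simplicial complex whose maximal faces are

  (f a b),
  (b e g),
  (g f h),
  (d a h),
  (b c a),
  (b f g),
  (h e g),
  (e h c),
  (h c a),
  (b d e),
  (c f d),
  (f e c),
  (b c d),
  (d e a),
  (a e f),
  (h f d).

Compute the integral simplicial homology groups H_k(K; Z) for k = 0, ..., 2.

H_0 ≅ Z,  H_1 ≅ Z^2,  H_2 ≅ Z.

Order the vertices as a < b < c < d < e < f < g < h. Listing each simplex with vertices in this order, K has dimension 2 with simplices:

  0-simplices (8): a, b, c, d, e, f, g, h
  1-simplices (24): ab, ac, ad, ae, af, ah, bc, bd, be, bf, bg, cd, ce, cf, ch, de, df, dh, ef, eg, eh, fg, fh, gh
  2-simplices (16): abc, abf, ach, ade, adh, aef, bcd, bde, beg, bfg, cdf, cef, ceh, dfh, egh, fgh

so the chain groups are C_0 ≅ Z^8, C_1 ≅ Z^24, C_2 ≅ Z^16.

The boundary map ∂_1: C_1 → C_0 maps an edge to its endpoints' difference, ∂[p,q] = q − p. For instance
  ∂cf = f − c.
The resulting 8×24 matrix has rank 7, and its Smith normal form has invariant factors (1,1,1,1,1,1,1).

The boundary map ∂_2: C_2 → C_1 acts by ∂[p,q,r] = [q,r] − [p,r] + [p,q]. For instance
  ∂abc = bc − ac + ab,
  ∂cef = ef − cf + ce.
As a 24×16 matrix over Z this has rank 15, with invariant factors (1,1,1,1,1,1,1,1,1,1,1,1,1,1,1).

From H_k ≅ ker(∂_k) / im(∂_{k+1}) we obtain:

  H_0: rank C_0 − rank ∂_1 = 8 − 7 = 1, and the invariant factors of ∂_1 are all 1, so H_0 = Z.
  H_1: rank ker ∂_1 − rank ∂_2 = (24 − 7) − 15 = 2, and the invariant factors of ∂_2 are all 1, so H_1 = Z^2.
  H_2: rank ker ∂_2 − rank ∂_3 = (16 − 15) − 0 = 1, and there is no ∂_3, so H_2 = Z.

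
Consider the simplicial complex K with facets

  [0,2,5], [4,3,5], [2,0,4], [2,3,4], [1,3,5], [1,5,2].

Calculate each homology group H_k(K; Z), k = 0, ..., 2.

We work with the vertex ordering 0 < 1 < 2 < 3 < 4 < 5. The simplices of K, each written with vertices in increasing order, are:

  0-simplices (6): [0], [1], [2], [3], [4], [5]
  1-simplices (12): [0,2], [0,4], [0,5], [1,2], [1,3], [1,5], [2,3], [2,4], [2,5], [3,4], [3,5], [4,5]
  2-simplices (6): [0,2,4], [0,2,5], [1,2,5], [1,3,5], [2,3,4], [3,4,5]

Hence C_0 ≅ Z^6, C_1 ≅ Z^12, C_2 ≅ Z^6.

Boundary ∂_1: C_1 → C_0 maps an edge to its endpoints' difference, ∂[p,q] = q − p.
The resulting 6×12 matrix has rank 5, and its Smith normal form has invariant factors (1,1,1,1,1).

The boundary map ∂_2: C_2 → C_1 maps a triangle to the signed sum of its edges. For instance
  ∂[2,3,4] = [3,4] − [2,4] + [2,3],
  ∂[0,2,4] = [2,4] − [0,4] + [0,2].
This gives a 12×6 integer matrix of rank 6; reducing to Smith normal form yields diagonal entries (1,1,1,1,1,1).

Computing H_k = (kernel of ∂_k) / (image of ∂_{k+1}):

  H_0: rank C_0 − rank ∂_1 = 6 − 5 = 1, and the invariant factors of ∂_1 are all 1, so H_0 = Z.
  H_1: rank ker ∂_1 − rank ∂_2 = (12 − 5) − 6 = 1, and the invariant factors of ∂_2 are all 1, so H_1 = Z.
  H_2: rank ker ∂_2 − rank ∂_3 = (6 − 6) − 0 = 0, and there is no ∂_3, so H_2 = 0.

As a check, the Euler characteristic is 6 − 12 + 6 = 0, which agrees with 1 − 1 + 0 = 0.

H_0 = Z,  H_1 = Z,  H_2 = 0.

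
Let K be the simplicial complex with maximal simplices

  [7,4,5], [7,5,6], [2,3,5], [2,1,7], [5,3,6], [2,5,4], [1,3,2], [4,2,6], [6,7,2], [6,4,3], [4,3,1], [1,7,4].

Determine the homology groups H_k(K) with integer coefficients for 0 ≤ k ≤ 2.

H_0 ≅ Z,  H_1 ≅ Z/2Z,  H_2 = 0.

We work with the vertex ordering 1 < 2 < 3 < 4 < 5 < 6 < 7. The simplices of K, each written with vertices in increasing order, are:

  0-simplices (7): [1], [2], [3], [4], [5], [6], [7]
  1-simplices (18): [1,2], [1,3], [1,4], [1,7], [2,3], [2,4], [2,5], [2,6], [2,7], [3,4], [3,5], [3,6], [4,5], [4,6], [4,7], [5,6], [5,7], [6,7]
  2-simplices (12): [1,2,3], [1,2,7], [1,3,4], [1,4,7], [2,3,5], [2,4,5], [2,4,6], [2,6,7], [3,4,6], [3,5,6], [4,5,7], [5,6,7]

so the chain groups are C_0 ≅ Z^7, C_1 ≅ Z^18, C_2 ≅ Z^12.

The boundary map ∂_1: C_1 → C_0 is given by ∂[p,q] = [q] − [p].
This gives a 7×18 integer matrix of rank 6; reducing to Smith normal form yields diagonal entries (1,1,1,1,1,1).

∂_2: C_2 → C_1 acts by ∂[p,q,r] = [q,r] − [p,r] + [p,q]. For instance
  ∂[1,2,3] = [2,3] − [1,3] + [1,2],
  ∂[2,4,6] = [4,6] − [2,6] + [2,4].
This gives a 18×12 integer matrix of rank 12; reducing to Smith normal form yields diagonal entries (1,1,1,1,1,1,1,1,1,1,1,2).

Reading off H_k = ker ∂_k / im ∂_{k+1}:

  H_0: rank C_0 − rank ∂_1 = 7 − 6 = 1, and the invariant factors of ∂_1 are all 1, so H_0 ≅ Z.
  H_1: rank ker ∂_1 − rank ∂_2 = (18 − 6) − 12 = 0, and ∂_2 has invariant factor 2 > 1, so H_1 ≅ Z/2Z.
  H_2: rank ker ∂_2 − rank ∂_3 = (12 − 12) − 0 = 0, and there is no ∂_3, so H_2 ≅ 0.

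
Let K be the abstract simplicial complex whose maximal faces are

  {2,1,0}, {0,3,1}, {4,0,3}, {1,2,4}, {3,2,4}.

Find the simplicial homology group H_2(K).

H_2 = 0.

We work with the vertex ordering 0 < 1 < 2 < 3 < 4. The simplices of K, each written with vertices in increasing order, are:

  0-simplices (5): [0], [1], [2], [3], [4]
  1-simplices (10): [0,1], [0,2], [0,3], [0,4], [1,2], [1,3], [1,4], [2,3], [2,4], [3,4]
  2-simplices (5): [0,1,2], [0,1,3], [0,3,4], [1,2,4], [2,3,4]

Hence C_0 ≅ Z^5, C_1 ≅ Z^10, C_2 ≅ Z^5.

The boundary map ∂_1: C_1 → C_0 sends each edge [p,q] (with p < q) to q − p. For instance
  ∂[2,4] = [4] − [2].
The resulting 5×10 matrix has rank 4, and its Smith normal form has invariant factors (1,1,1,1).

The boundary map ∂_2: C_2 → C_1 acts by ∂[p,q,r] = [q,r] − [p,r] + [p,q]. For instance
  ∂[0,1,3] = [1,3] − [0,3] + [0,1],
  ∂[2,3,4] = [3,4] − [2,4] + [2,3].
This gives a 10×5 integer matrix of rank 5; reducing to Smith normal form yields diagonal entries (1,1,1,1,1).

From H_k ≅ ker(∂_k) / im(∂_{k+1}) we obtain:

  H_2: rank ker ∂_2 − rank ∂_3 = (5 − 5) − 0 = 0, and there is no ∂_3, so H_2 ≅ 0.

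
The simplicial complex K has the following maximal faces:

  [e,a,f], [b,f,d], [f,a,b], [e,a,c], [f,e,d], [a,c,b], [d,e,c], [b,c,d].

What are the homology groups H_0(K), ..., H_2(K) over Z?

Fix the vertex order a < b < c < d < e < f and write every simplex with vertices in increasing order. Then dim K = 2 and the simplices of K are:

  0-simplices (6): a, b, c, d, e, f
  1-simplices (12): ab, ac, ae, af, bc, bd, bf, cd, ce, de, df, ef
  2-simplices (8): abc, abf, ace, aef, bcd, bdf, cde, def

so the chain groups are C_0 ≅ Z^6, C_1 ≅ Z^12, C_2 ≅ Z^8.

∂_1: C_1 → C_0 is given by ∂[p,q] = [q] − [p]. For instance
  ∂bf = f − b.
The resulting 6×12 matrix has rank 5, and its Smith normal form has invariant factors (1,1,1,1,1).

∂_2: C_2 → C_1 maps a triangle to the signed sum of its edges. For instance
  ∂abc = bc − ac + ab,
  ∂abf = bf − af + ab.
This gives a 12×8 integer matrix of rank 7; reducing to Smith normal form yields diagonal entries (1,1,1,1,1,1,1).

Computing H_k = (kernel of ∂_k) / (image of ∂_{k+1}):

  H_0: rank C_0 − rank ∂_1 = 6 − 5 = 1, and the invariant factors of ∂_1 are all 1, so H_0 = Z.
  H_1: rank ker ∂_1 − rank ∂_2 = (12 − 5) − 7 = 0, and the invariant factors of ∂_2 are all 1, so H_1 = 0.
  H_2: rank ker ∂_2 − rank ∂_3 = (8 − 7) − 0 = 1, and there is no ∂_3, so H_2 = Z.

As a check, the Euler characteristic is 6 − 12 + 8 = 2, which agrees with 1 − 0 + 1 = 2.

H_0 = Z,  H_1 = 0,  H_2 = Z.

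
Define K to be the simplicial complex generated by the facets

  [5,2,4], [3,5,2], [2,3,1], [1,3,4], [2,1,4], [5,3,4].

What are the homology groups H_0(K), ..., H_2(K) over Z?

H_0 = Z,  H_1 = 0,  H_2 = Z.

K has 5 vertices, 9 edges, 6 triangles.
rank ∂_0 = 0, rank ∂_1 = 4 ⇒ b_0 = 5 − 0 − 4 = 1; all invariant factors of ∂_1 are 1 so no torsion. So H_0 ≅ Z.
rank ∂_1 = 4, rank ∂_2 = 5 ⇒ b_1 = 9 − 4 − 5 = 0; all invariant factors of ∂_2 are 1 so no torsion. So H_1 ≅ 0.
rank ∂_2 = 5, rank ∂_3 = 0 ⇒ b_2 = 6 − 5 − 0 = 1. So H_2 ≅ Z.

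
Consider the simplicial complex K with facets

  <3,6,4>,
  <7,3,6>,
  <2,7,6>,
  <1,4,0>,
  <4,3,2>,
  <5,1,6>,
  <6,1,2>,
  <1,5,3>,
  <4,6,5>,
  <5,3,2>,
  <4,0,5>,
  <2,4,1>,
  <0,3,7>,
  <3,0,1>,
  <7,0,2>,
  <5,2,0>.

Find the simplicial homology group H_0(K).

H_0 = Z.

Fix the vertex order 0 < 1 < 2 < 3 < 4 < 5 < 6 < 7 and write every simplex with vertices in increasing order. Then dim K = 2 and the simplices of K are:

  0-simplices (8): [0], [1], [2], [3], [4], [5], [6], [7]
  1-simplices (24): (24 of them)
  2-simplices (16): [0,1,3], [0,1,4], [0,2,5], [0,2,7], [0,3,7], [0,4,5], [1,2,4], [1,2,6], [1,3,5], [1,5,6], [2,3,4], [2,3,5], [2,6,7], [3,4,6], [3,6,7], [4,5,6]

so the chain groups are C_0 ≅ Z^8, C_1 ≅ Z^24, C_2 ≅ Z^16.

The boundary map ∂_1: C_1 → C_0 sends each edge [p,q] (with p < q) to q − p. For instance
  ∂[3,7] = [7] − [3].
As a 8×24 matrix over Z this has rank 7, with invariant factors (1,1,1,1,1,1,1).

∂_2: C_2 → C_1 sends each 2-simplex [p,q,r] to [q,r] − [p,r] + [p,q]. For instance
  ∂[1,3,5] = [3,5] − [1,5] + [1,3],
  ∂[0,3,7] = [3,7] − [0,7] + [0,3].
As a 24×16 matrix over Z this has rank 15, with invariant factors (1,1,1,1,1,1,1,1,1,1,1,1,1,1,1).

Computing H_k = (kernel of ∂_k) / (image of ∂_{k+1}):

  H_0: rank C_0 − rank ∂_1 = 8 − 7 = 1, and the invariant factors of ∂_1 are all 1, so H_0 ≅ Z.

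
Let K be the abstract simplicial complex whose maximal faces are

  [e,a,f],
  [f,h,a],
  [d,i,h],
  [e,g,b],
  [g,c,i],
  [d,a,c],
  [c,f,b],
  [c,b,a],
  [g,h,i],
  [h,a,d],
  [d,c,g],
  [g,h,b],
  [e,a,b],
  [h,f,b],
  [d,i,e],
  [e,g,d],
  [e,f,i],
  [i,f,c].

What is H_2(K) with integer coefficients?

H_2 = 0.

K has 9 vertices, 27 edges, 18 triangles.
rank ∂_2 = 18, rank ∂_3 = 0 ⇒ b_2 = 18 − 18 − 0 = 0. So H_2 = 0.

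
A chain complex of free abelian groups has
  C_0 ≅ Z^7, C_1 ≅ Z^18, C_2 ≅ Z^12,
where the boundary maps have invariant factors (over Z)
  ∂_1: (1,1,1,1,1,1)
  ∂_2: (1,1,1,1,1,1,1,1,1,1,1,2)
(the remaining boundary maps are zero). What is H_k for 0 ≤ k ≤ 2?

H_0: b_0 = 7 − 0 − 6 = 1; torsion from ∂_1 factors > 1: none. So H_0 ≅ Z.
H_1: b_1 = 18 − 6 − 12 = 0; torsion from ∂_2 factors > 1: [2]. So H_1 ≅ Z/2.
H_2: b_2 = 12 − 12 − 0 = 0; torsion from ∂_3 factors > 1: none. So H_2 ≅ 0.

H_0 ≅ Z,  H_1 ≅ Z/2,  H_2 = 0.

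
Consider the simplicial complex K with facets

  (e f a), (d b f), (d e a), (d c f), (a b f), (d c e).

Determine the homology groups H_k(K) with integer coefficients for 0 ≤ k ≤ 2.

We work with the vertex ordering a < b < c < d < e < f. The simplices of K, each written with vertices in increasing order, are:

  0-simplices (6): a, b, c, d, e, f
  1-simplices (12): ab, ad, ae, af, bd, bf, cd, ce, cf, de, df, ef
  2-simplices (6): abf, ade, aef, bdf, cde, cdf

giving chain groups C_0 ≅ Z^6, C_1 ≅ Z^12, C_2 ≅ Z^6.

∂_1: C_1 → C_0 sends each edge [p,q] (with p < q) to q − p.
As a 6×12 matrix over Z this has rank 5, with invariant factors (1,1,1,1,1).

Boundary ∂_2: C_2 → C_1 acts by ∂[p,q,r] = [q,r] − [p,r] + [p,q]. For instance
  ∂ade = de − ae + ad,
  ∂cdf = df − cf + cd.
This gives a 12×6 integer matrix of rank 6; reducing to Smith normal form yields diagonal entries (1,1,1,1,1,1).

Now H_k = ker ∂_k / im ∂_{k+1}, so:

  H_0: rank C_0 − rank ∂_1 = 6 − 5 = 1, and the invariant factors of ∂_1 are all 1, so H_0 = Z.
  H_1: rank ker ∂_1 − rank ∂_2 = (12 − 5) − 6 = 1, and the invariant factors of ∂_2 are all 1, so H_1 = Z.
  H_2: rank ker ∂_2 − rank ∂_3 = (6 − 6) − 0 = 0, and there is no ∂_3, so H_2 = 0.

As a check, the Euler characteristic is 6 − 12 + 6 = 0, which agrees with 1 − 1 + 0 = 0.

H_0 ≅ Z,  H_1 ≅ Z,  H_2 = 0.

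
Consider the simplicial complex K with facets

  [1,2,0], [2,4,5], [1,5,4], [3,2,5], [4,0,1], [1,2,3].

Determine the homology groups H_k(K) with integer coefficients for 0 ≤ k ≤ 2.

H_0 ≅ Z,  H_1 ≅ Z,  H_2 = 0.

Take the total order 0 < 1 < 2 < 3 < 4 < 5 on the vertex set. Then K (dimension 2) consists of the simplices:

  0-simplices (6): [0], [1], [2], [3], [4], [5]
  1-simplices (12): [0,1], [0,2], [0,4], [1,2], [1,3], [1,4], [1,5], [2,3], [2,4], [2,5], [3,5], [4,5]
  2-simplices (6): [0,1,2], [0,1,4], [1,2,3], [1,4,5], [2,3,5], [2,4,5]

giving chain groups C_0 ≅ Z^6, C_1 ≅ Z^12, C_2 ≅ Z^6.

Boundary ∂_1: C_1 → C_0 is given by ∂[p,q] = [q] − [p].
As a 6×12 matrix over Z this has rank 5, with invariant factors (1,1,1,1,1).

The boundary map ∂_2: C_2 → C_1 maps a triangle to the signed sum of its edges. For instance
  ∂[2,4,5] = [4,5] − [2,5] + [2,4],
  ∂[0,1,4] = [1,4] − [0,4] + [0,1].
This gives a 12×6 integer matrix of rank 6; reducing to Smith normal form yields diagonal entries (1,1,1,1,1,1).

Reading off H_k = ker ∂_k / im ∂_{k+1}:

  H_0: rank C_0 − rank ∂_1 = 6 − 5 = 1, and the invariant factors of ∂_1 are all 1, so H_0 ≅ Z.
  H_1: rank ker ∂_1 − rank ∂_2 = (12 − 5) − 6 = 1, and the invariant factors of ∂_2 are all 1, so H_1 ≅ Z.
  H_2: rank ker ∂_2 − rank ∂_3 = (6 − 6) − 0 = 0, and there is no ∂_3, so H_2 ≅ 0.

As a check, the Euler characteristic is 6 − 12 + 6 = 0, which agrees with 1 − 1 + 0 = 0.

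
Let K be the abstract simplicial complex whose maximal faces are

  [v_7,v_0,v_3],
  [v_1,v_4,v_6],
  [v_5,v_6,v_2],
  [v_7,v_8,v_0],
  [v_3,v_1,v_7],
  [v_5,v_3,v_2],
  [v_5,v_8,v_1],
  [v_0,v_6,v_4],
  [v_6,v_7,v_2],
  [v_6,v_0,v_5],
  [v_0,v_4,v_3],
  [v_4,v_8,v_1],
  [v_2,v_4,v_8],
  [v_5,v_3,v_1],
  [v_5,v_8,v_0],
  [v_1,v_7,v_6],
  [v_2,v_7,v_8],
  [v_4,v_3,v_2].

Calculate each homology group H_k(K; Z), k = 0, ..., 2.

We work with the vertex ordering v_0 < v_1 < v_2 < v_3 < v_4 < v_5 < v_6 < v_7 < v_8. The simplices of K, each written with vertices in increasing order, are:

  0-simplices (9): [v_0], [v_1], [v_2], [v_3], [v_4], [v_5], [v_6], [v_7], [v_8]
  1-simplices (27): (27 of them)
  2-simplices (18): (18 of them)

so the chain groups are C_0 ≅ Z^9, C_1 ≅ Z^27, C_2 ≅ Z^18.

Boundary ∂_1: C_1 → C_0 maps an edge to its endpoints' difference, ∂[p,q] = q − p. For instance
  ∂[v_3,v_5] = [v_5] − [v_3].
The resulting 9×27 matrix has rank 8, and its Smith normal form has invariant factors (1,1,1,1,1,1,1,1).

∂_2: C_2 → C_1 acts by ∂[p,q,r] = [q,r] − [p,r] + [p,q]. For instance
  ∂[v_2,v_3,v_4] = [v_3,v_4] − [v_2,v_4] + [v_2,v_3],
  ∂[v_0,v_3,v_7] = [v_3,v_7] − [v_0,v_7] + [v_0,v_3].
This gives a 27×18 integer matrix of rank 17; reducing to Smith normal form yields diagonal entries (1,1,1,1,1,1,1,1,1,1,1,1,1,1,1,1,1).

Reading off H_k = ker ∂_k / im ∂_{k+1}:

  H_0: rank C_0 − rank ∂_1 = 9 − 8 = 1, and the invariant factors of ∂_1 are all 1, so H_0 ≅ Z.
  H_1: rank ker ∂_1 − rank ∂_2 = (27 − 8) − 17 = 2, and the invariant factors of ∂_2 are all 1, so H_1 ≅ Z^2.
  H_2: rank ker ∂_2 − rank ∂_3 = (18 − 17) − 0 = 1, and there is no ∂_3, so H_2 ≅ Z.

As a check, the Euler characteristic is 9 − 27 + 18 = 0, which agrees with 1 − 2 + 1 = 0.

H_0 ≅ Z,  H_1 ≅ Z^2,  H_2 ≅ Z.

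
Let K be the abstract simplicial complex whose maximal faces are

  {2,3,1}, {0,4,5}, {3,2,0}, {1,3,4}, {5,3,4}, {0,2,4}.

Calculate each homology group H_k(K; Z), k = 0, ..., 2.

We work with the vertex ordering 0 < 1 < 2 < 3 < 4 < 5. The simplices of K, each written with vertices in increasing order, are:

  0-simplices (6): [0], [1], [2], [3], [4], [5]
  1-simplices (12): [0,2], [0,3], [0,4], [0,5], [1,2], [1,3], [1,4], [2,3], [2,4], [3,4], [3,5], [4,5]
  2-simplices (6): [0,2,3], [0,2,4], [0,4,5], [1,2,3], [1,3,4], [3,4,5]

giving chain groups C_0 ≅ Z^6, C_1 ≅ Z^12, C_2 ≅ Z^6.

∂_1: C_1 → C_0 sends each edge [p,q] (with p < q) to q − p. For instance
  ∂[4,5] = [5] − [4].
As a 6×12 matrix over Z this has rank 5, with invariant factors (1,1,1,1,1).

∂_2: C_2 → C_1 sends each 2-simplex [p,q,r] to [q,r] − [p,r] + [p,q]. For instance
  ∂[0,2,3] = [2,3] − [0,3] + [0,2],
  ∂[1,2,3] = [2,3] − [1,3] + [1,2].
As a 12×6 matrix over Z this has rank 6, with invariant factors (1,1,1,1,1,1).

Reading off H_k = ker ∂_k / im ∂_{k+1}:

  H_0: rank C_0 − rank ∂_1 = 6 − 5 = 1, and the invariant factors of ∂_1 are all 1, so H_0 = Z.
  H_1: rank ker ∂_1 − rank ∂_2 = (12 − 5) − 6 = 1, and the invariant factors of ∂_2 are all 1, so H_1 = Z.
  H_2: rank ker ∂_2 − rank ∂_3 = (6 − 6) − 0 = 0, and there is no ∂_3, so H_2 = 0.

As a check, the Euler characteristic is 6 − 12 + 6 = 0, which agrees with 1 − 1 + 0 = 0.

H_0 ≅ Z,  H_1 ≅ Z,  H_2 = 0.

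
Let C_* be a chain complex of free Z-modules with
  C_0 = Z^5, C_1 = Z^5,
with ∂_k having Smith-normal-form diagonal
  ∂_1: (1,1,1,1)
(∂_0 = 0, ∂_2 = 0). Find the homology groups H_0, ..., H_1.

H_0 = Z,  H_1 = Z.

H_0: b_0 = 5 − 0 − 4 = 1; torsion from ∂_1 factors > 1: none. So H_0 = Z.
H_1: b_1 = 5 − 4 − 0 = 1; torsion from ∂_2 factors > 1: none. So H_1 = Z.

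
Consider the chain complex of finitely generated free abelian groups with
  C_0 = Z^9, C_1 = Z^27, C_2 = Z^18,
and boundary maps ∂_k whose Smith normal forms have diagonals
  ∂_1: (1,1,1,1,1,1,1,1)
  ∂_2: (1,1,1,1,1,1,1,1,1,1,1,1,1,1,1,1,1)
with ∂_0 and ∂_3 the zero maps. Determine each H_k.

H_0: b_0 = 9 − 0 − 8 = 1; torsion from ∂_1 factors > 1: none. So H_0 = Z.
H_1: b_1 = 27 − 8 − 17 = 2; torsion from ∂_2 factors > 1: none. So H_1 = Z^2.
H_2: b_2 = 18 − 17 − 0 = 1; torsion from ∂_3 factors > 1: none. So H_2 = Z.

H_0 = Z,  H_1 = Z^2,  H_2 = Z.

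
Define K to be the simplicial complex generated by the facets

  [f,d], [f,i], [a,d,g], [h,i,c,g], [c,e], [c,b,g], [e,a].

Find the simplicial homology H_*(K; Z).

Take the total order a < b < c < d < e < f < g < h < i on the vertex set. Then K (dimension 3) consists of the simplices:

  0-simplices (9): a, b, c, d, e, f, g, h, i
  1-simplices (15): ad, ae, ag, bc, bg, ce, cg, ch, ci, df, dg, fi, gh, gi, hi
  2-simplices (6): adg, bcg, cgh, cgi, chi, ghi
  3-simplices (1): cghi

giving chain groups C_0 ≅ Z^9, C_1 ≅ Z^15, C_2 ≅ Z^6, C_3 ≅ Z^1.

Boundary ∂_1: C_1 → C_0 sends each edge [p,q] (with p < q) to q − p.
The resulting 9×15 matrix has rank 8, and its Smith normal form has invariant factors (1,1,1,1,1,1,1,1).

∂_2: C_2 → C_1 maps a triangle to the signed sum of its edges. For instance
  ∂cgh = gh − ch + cg,
  ∂chi = hi − ci + ch.
This gives a 15×6 integer matrix of rank 5; reducing to Smith normal form yields diagonal entries (1,1,1,1,1).

The boundary map ∂_3: C_3 → C_2 sends each 3-simplex σ to the alternating sum Σ_i (−1)^i (σ with its i-th vertex removed). For instance
  ∂cghi = ghi − chi + cgi − cgh.
As a 6×1 matrix over Z this has rank 1, with invariant factors (1).

Computing H_k = (kernel of ∂_k) / (image of ∂_{k+1}):

  H_0: rank C_0 − rank ∂_1 = 9 − 8 = 1, and the invariant factors of ∂_1 are all 1, so H_0 = Z.
  H_1: rank ker ∂_1 − rank ∂_2 = (15 − 8) − 5 = 2, and the invariant factors of ∂_2 are all 1, so H_1 = Z^2.
  H_2: rank ker ∂_2 − rank ∂_3 = (6 − 5) − 1 = 0, and the invariant factors of ∂_3 are all 1, so H_2 = 0.
  H_3: rank ker ∂_3 − rank ∂_4 = (1 − 1) − 0 = 0, and there is no ∂_4, so H_3 = 0.

H_0 = Z,  H_1 = Z^2,  H_2 = 0,  H_3 = 0.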